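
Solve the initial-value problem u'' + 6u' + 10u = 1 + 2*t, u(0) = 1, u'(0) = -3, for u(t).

u = -1/50 + t/5 - 7*exp(-3*t)*sin(t)/50 + 51*cos(t)*exp(-3*t)/50

Characteristic equation r² + 6r + 10 = 0 has discriminant (6)² - 4·(10) = -4 < 0, so r = -3 ± i.
Hence u_h = C1*cos(t)*exp(-3*t) + C2*exp(-3*t)*sin(t).
For the particular solution try u_p = A0 + A1*t. Substituting and matching coefficients of each power of t gives A0 = -1/50, A1 = 1/5, so u_p = -1/50 + t/5.
General solution: u = -1/50 + t/5 + C1*cos(t)*exp(-3*t) + C2*exp(-3*t)*sin(t).
Apply the initial conditions: u(0) = -1/50 + C1 = 1 and u'(0) = 1/5 + C2 - 3*C1 = -3. Solving gives C1 = 51/50, C2 = -7/50.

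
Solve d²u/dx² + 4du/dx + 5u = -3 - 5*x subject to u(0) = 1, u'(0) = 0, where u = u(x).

Characteristic equation r² + 4r + 5 = 0 has discriminant (4)² - 4·(5) = -4 < 0, so r = -2 ± i.
Hence u_h = C1*cos(x)*exp(-2*x) + C2*exp(-2*x)*sin(x).
For the particular solution try u_p = A0 + A1*x. Substituting and matching coefficients of each power of x gives A0 = 1/5, A1 = -1, so u_p = 1/5 - x.
General solution: u = 1/5 - x + C1*cos(x)*exp(-2*x) + C2*exp(-2*x)*sin(x).
Apply the initial conditions: u(0) = 1/5 + C1 = 1 and u'(0) = -1 + C2 - 2*C1 = 0. Solving gives C1 = 4/5, C2 = 13/5.

u = 1/5 - x + 4*cos(x)*exp(-2*x)/5 + 13*exp(-2*x)*sin(x)/5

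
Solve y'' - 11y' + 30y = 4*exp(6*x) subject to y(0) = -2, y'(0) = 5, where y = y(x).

Characteristic equation r² - 11r + 30 = 0 factors as (r - 5)(r - 6) = 0, so r = 5, 6.
Hence y_h = C1*exp(5*x) + C2*exp(6*x).
Since exp(6*x) solves the homogeneous equation (r = 6 is a root of multiplicity 1), multiply the trial by x. Try y_p = A*x*exp(6*x). Substituting into the equation and dividing by exp(6*x) gives A = 4, so y_p = 4*x*exp(6*x).
General solution: y = C1*exp(5*x) + C2*exp(6*x) + 4*x*exp(6*x).
Apply the initial conditions: y(0) = C1 + C2 = -2 and y'(0) = 4 + 5*C1 + 6*C2 = 5. Solving gives C1 = -13, C2 = 11.

y = -13*exp(5*x) + 11*exp(6*x) + 4*x*exp(6*x)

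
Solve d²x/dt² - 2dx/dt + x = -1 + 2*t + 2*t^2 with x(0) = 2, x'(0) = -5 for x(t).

Characteristic equation r² - 2r + 1 = 0 has discriminant (-2)² - 4·(1) = 0, so r = 1 is a repeated root.
Hence x_h = (C1 + C2*t)*exp(t).
For the particular solution try x_p = A0 + A1*t + A2*t^2. Substituting and matching coefficients of each power of t gives A0 = 15, A1 = 10, A2 = 2, so x_p = 15 + 2*t^2 + 10*t.
General solution: x = 15 + 2*t^2 + 10*t + C1*exp(t) + C2*t*exp(t).
Apply the initial conditions: x(0) = 15 + C1 = 2 and x'(0) = 10 + C1 + C2 = -5. Solving gives C1 = -13, C2 = -2.

x = 15 - 13*exp(t) + 2*t**2 + 10*t - 2*t*exp(t)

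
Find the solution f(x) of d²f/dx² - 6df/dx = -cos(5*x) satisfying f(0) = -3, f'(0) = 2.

Characteristic equation r² - 6r = 0 factors as (r - 6)r = 0, so r = 6, 0.
Hence f_h = C1*exp(6*x) + C2.
Try f_p = A*cos(5*x) + B*sin(5*x). Substituting and equating the coefficients of cos(5x) and sin(5x) gives A = 1/61, B = 6/305, so f_p = cos(5*x)/61 + 6*sin(5*x)/305.
General solution: f = C2 + cos(5*x)/61 + 6*sin(5*x)/305 + C1*exp(6*x).
Apply the initial conditions: f(0) = 1/61 + C1 + C2 = -3 and f'(0) = 6/61 + 6*C1 = 2. Solving gives C1 = 58/183, C2 = -10/3.

f = -10/3 + cos(5*x)/61 + 6*sin(5*x)/305 + 58*exp(6*x)/183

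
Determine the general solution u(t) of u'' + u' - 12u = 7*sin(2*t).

u = -28*sin(2*t)/65 - 7*cos(2*t)/130 + C1*exp(-4*t) + C2*exp(3*t)

Characteristic equation r² + r - 12 = 0 factors as (r + 4)(r - 3) = 0, so r = -4, 3.
Hence u_h = C1*exp(-4*t) + C2*exp(3*t).
Try u_p = A*cos(2*t) + B*sin(2*t). Substituting and equating the coefficients of cos(2t) and sin(2t) gives A = -7/130, B = -28/65, so u_p = -28*sin(2*t)/65 - 7*cos(2*t)/130.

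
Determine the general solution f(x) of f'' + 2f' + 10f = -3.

Characteristic equation r² + 2r + 10 = 0 has discriminant (2)² - 4·(10) = -36 < 0, so r = -1 ± 3i.
Hence f_h = C1*cos(3*x)*exp(-x) + C2*exp(-x)*sin(3*x).
For the particular solution try f_p = A0. Substituting and matching coefficients of each power of x gives A0 = -3/10, so f_p = -3/10.

f = -3/10 + C1*cos(3*x)*exp(-x) + C2*exp(-x)*sin(3*x)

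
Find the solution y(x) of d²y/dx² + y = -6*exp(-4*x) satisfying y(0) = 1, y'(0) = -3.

Characteristic equation r² + 1 = 0 has discriminant (0)² - 4·(1) = -4 < 0, so r = ± i.
Hence y_h = C1*cos(x) + C2*sin(x).
Try y_p = A*exp(-4*x). Substituting into the equation and dividing by exp(-4*x) gives A = -6/17, so y_p = -6*exp(-4*x)/17.
General solution: y = -6*exp(-4*x)/17 + C1*cos(x) + C2*sin(x).
Apply the initial conditions: y(0) = -6/17 + C1 = 1 and y'(0) = 24/17 + C2 = -3. Solving gives C1 = 23/17, C2 = -75/17.

y = -75*sin(x)/17 - 6*exp(-4*x)/17 + 23*cos(x)/17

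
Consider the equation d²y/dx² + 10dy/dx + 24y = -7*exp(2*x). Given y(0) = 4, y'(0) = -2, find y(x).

y = -119*exp(-6*x)/16 - 7*exp(2*x)/48 + 139*exp(-4*x)/12

Characteristic equation r² + 10r + 24 = 0 factors as (r + 6)(r + 4) = 0, so r = -6, -4.
Hence y_h = C1*exp(-6*x) + C2*exp(-4*x).
Try y_p = A*exp(2*x). Substituting into the equation and dividing by exp(2*x) gives A = -7/48, so y_p = -7*exp(2*x)/48.
General solution: y = -7*exp(2*x)/48 + C1*exp(-6*x) + C2*exp(-4*x).
Apply the initial conditions: y(0) = -7/48 + C1 + C2 = 4 and y'(0) = -7/24 - 6*C1 - 4*C2 = -2. Solving gives C1 = -119/16, C2 = 139/12.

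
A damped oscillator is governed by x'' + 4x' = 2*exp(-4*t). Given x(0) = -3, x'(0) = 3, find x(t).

x = -17/8 - 7*exp(-4*t)/8 - t*exp(-4*t)/2

Characteristic equation r² + 4r = 0 factors as (r + 4)r = 0, so r = -4, 0.
Hence x_h = C1*exp(-4*t) + C2.
Since exp(-4*t) solves the homogeneous equation (r = -4 is a root of multiplicity 1), multiply the trial by t. Try x_p = A*t*exp(-4*t). Substituting into the equation and dividing by exp(-4*t) gives A = -1/2, so x_p = -t*exp(-4*t)/2.
General solution: x = C2 + C1*exp(-4*t) - t*exp(-4*t)/2.
Apply the initial conditions: x(0) = C1 + C2 = -3 and x'(0) = -1/2 - 4*C1 = 3. Solving gives C1 = -7/8, C2 = -17/8.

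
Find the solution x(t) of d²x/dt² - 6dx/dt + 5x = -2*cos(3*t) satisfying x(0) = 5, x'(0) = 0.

x = -45*exp(5*t)/34 + 2*cos(3*t)/85 + 9*sin(3*t)/85 + 63*exp(t)/10

Characteristic equation r² - 6r + 5 = 0 factors as (r - 1)(r - 5) = 0, so r = 1, 5.
Hence x_h = C1*exp(t) + C2*exp(5*t).
Try x_p = A*cos(3*t) + B*sin(3*t). Substituting and equating the coefficients of cos(3t) and sin(3t) gives A = 2/85, B = 9/85, so x_p = 2*cos(3*t)/85 + 9*sin(3*t)/85.
General solution: x = 2*cos(3*t)/85 + 9*sin(3*t)/85 + C1*exp(t) + C2*exp(5*t).
Apply the initial conditions: x(0) = 2/85 + C1 + C2 = 5 and x'(0) = 27/85 + C1 + 5*C2 = 0. Solving gives C1 = 63/10, C2 = -45/34.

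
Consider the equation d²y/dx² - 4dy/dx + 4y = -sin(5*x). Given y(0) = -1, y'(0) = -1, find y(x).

y = -821*exp(2*x)/841 - 20*cos(5*x)/841 + 21*sin(5*x)/841 + 24*x*exp(2*x)/29

Characteristic equation r² - 4r + 4 = 0 has discriminant (-4)² - 4·(4) = 0, so r = 2 is a repeated root.
Hence y_h = (C1 + C2*x)*exp(2*x).
Try y_p = A*cos(5*x) + B*sin(5*x). Substituting and equating the coefficients of cos(5x) and sin(5x) gives A = -20/841, B = 21/841, so y_p = -20*cos(5*x)/841 + 21*sin(5*x)/841.
General solution: y = -20*cos(5*x)/841 + 21*sin(5*x)/841 + C1*exp(2*x) + C2*x*exp(2*x).
Apply the initial conditions: y(0) = -20/841 + C1 = -1 and y'(0) = 105/841 + C2 + 2*C1 = -1. Solving gives C1 = -821/841, C2 = 24/29.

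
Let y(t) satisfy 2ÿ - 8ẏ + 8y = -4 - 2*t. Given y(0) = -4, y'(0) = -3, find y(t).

y = -3/4 - 13*exp(2*t)/4 - t/4 + 15*t*exp(2*t)/4

Divide through by 2: y'' - 4y' + 4y = -2 - t.
Characteristic equation r² - 4r + 4 = 0 has discriminant (-4)² - 4·(4) = 0, so r = 2 is a repeated root.
Hence y_h = (C1 + C2*t)*exp(2*t).
For the particular solution try y_p = A0 + A1*t. Substituting and matching coefficients of each power of t gives A0 = -3/4, A1 = -1/4, so y_p = -3/4 - t/4.
General solution: y = -3/4 - t/4 + C1*exp(2*t) + C2*t*exp(2*t).
Apply the initial conditions: y(0) = -3/4 + C1 = -4 and y'(0) = -1/4 + C2 + 2*C1 = -3. Solving gives C1 = -13/4, C2 = 15/4.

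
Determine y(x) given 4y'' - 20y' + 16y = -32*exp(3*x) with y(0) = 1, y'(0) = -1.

y = 4*exp(3*x) - 10*exp(4*x)/3 + exp(x)/3

Divide through by 4: y'' - 5y' + 4y = -8*exp(3*x).
Characteristic equation r² - 5r + 4 = 0 factors as (r - 4)(r - 1) = 0, so r = 4, 1.
Hence y_h = C1*exp(4*x) + C2*exp(x).
Try y_p = A*exp(3*x). Substituting into the equation and dividing by exp(3*x) gives A = 4, so y_p = 4*exp(3*x).
General solution: y = 4*exp(3*x) + C1*exp(4*x) + C2*exp(x).
Apply the initial conditions: y(0) = 4 + C1 + C2 = 1 and y'(0) = 12 + C2 + 4*C1 = -1. Solving gives C1 = -10/3, C2 = 1/3.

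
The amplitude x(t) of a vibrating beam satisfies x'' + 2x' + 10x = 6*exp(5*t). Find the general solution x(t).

x = 2*exp(5*t)/15 + C1*cos(3*t)*exp(-t) + C2*exp(-t)*sin(3*t)

Characteristic equation r² + 2r + 10 = 0 has discriminant (2)² - 4·(10) = -36 < 0, so r = -1 ± 3i.
Hence x_h = C1*cos(3*t)*exp(-t) + C2*exp(-t)*sin(3*t).
Try x_p = A*exp(5*t). Substituting into the equation and dividing by exp(5*t) gives A = 2/15, so x_p = 2*exp(5*t)/15.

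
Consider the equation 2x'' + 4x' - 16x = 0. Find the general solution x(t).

x = C1*exp(-4*t) + C2*exp(2*t)

Divide through by 2: x'' + 2x' - 8x = 0.
Characteristic equation r² + 2r - 8 = 0 factors as (r + 4)(r - 2) = 0, so r = -4, 2.
Hence x_h = C1*exp(-4*t) + C2*exp(2*t).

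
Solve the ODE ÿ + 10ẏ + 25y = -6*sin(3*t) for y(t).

y = -24*sin(3*t)/289 + 45*cos(3*t)/289 + C1*exp(-5*t) + C2*t*exp(-5*t)

Characteristic equation r² + 10r + 25 = 0 has discriminant (10)² - 4·(25) = 0, so r = -5 is a repeated root.
Hence y_h = (C1 + C2*t)*exp(-5*t).
Try y_p = A*cos(3*t) + B*sin(3*t). Substituting and equating the coefficients of cos(3t) and sin(3t) gives A = 45/289, B = -24/289, so y_p = -24*sin(3*t)/289 + 45*cos(3*t)/289.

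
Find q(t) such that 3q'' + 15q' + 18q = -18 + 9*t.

q = -17/12 + t/2 + C1*exp(-3*t) + C2*exp(-2*t)

Divide through by 3: q'' + 5q' + 6q = -6 + 3*t.
Characteristic equation r² + 5r + 6 = 0 factors as (r + 3)(r + 2) = 0, so r = -3, -2.
Hence q_h = C1*exp(-3*t) + C2*exp(-2*t).
For the particular solution try q_p = A0 + A1*t. Substituting and matching coefficients of each power of t gives A0 = -17/12, A1 = 1/2, so q_p = -17/12 + t/2.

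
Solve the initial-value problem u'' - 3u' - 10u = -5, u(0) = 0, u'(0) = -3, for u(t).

Characteristic equation r² - 3r - 10 = 0 factors as (r - 5)(r + 2) = 0, so r = 5, -2.
Hence u_h = C1*exp(5*t) + C2*exp(-2*t).
For the particular solution try u_p = A0. Substituting and matching coefficients of each power of t gives A0 = 1/2, so u_p = 1/2.
General solution: u = 1/2 + C1*exp(5*t) + C2*exp(-2*t).
Apply the initial conditions: u(0) = 1/2 + C1 + C2 = 0 and u'(0) = -2*C2 + 5*C1 = -3. Solving gives C1 = -4/7, C2 = 1/14.

u = 1/2 - 4*exp(5*t)/7 + exp(-2*t)/14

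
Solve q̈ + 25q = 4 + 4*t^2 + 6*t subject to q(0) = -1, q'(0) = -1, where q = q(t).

q = 92/625 - 717*cos(5*t)/625 - 31*sin(5*t)/125 + 4*t**2/25 + 6*t/25

Characteristic equation r² + 25 = 0 has discriminant (0)² - 4·(25) = -100 < 0, so r = ± 5i.
Hence q_h = C1*cos(5*t) + C2*sin(5*t).
For the particular solution try q_p = A0 + A1*t + A2*t^2. Substituting and matching coefficients of each power of t gives A0 = 92/625, A1 = 6/25, A2 = 4/25, so q_p = 92/625 + 4*t^2/25 + 6*t/25.
General solution: q = 92/625 + 4*t^2/25 + 6*t/25 + C1*cos(5*t) + C2*sin(5*t).
Apply the initial conditions: q(0) = 92/625 + C1 = -1 and q'(0) = 6/25 + 5*C2 = -1. Solving gives C1 = -717/625, C2 = -31/125.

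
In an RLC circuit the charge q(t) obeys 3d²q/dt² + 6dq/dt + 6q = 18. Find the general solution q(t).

q = 3 + C1*cos(t)*exp(-t) + C2*exp(-t)*sin(t)

Divide through by 3: q'' + 2q' + 2q = 6.
Characteristic equation r² + 2r + 2 = 0 has discriminant (2)² - 4·(2) = -4 < 0, so r = -1 ± i.
Hence q_h = C1*cos(t)*exp(-t) + C2*exp(-t)*sin(t).
For the particular solution try q_p = A0. Substituting and matching coefficients of each power of t gives A0 = 3, so q_p = 3.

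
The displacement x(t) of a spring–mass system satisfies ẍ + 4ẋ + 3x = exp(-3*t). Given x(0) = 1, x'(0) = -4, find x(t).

x = -exp(-t)/4 + 5*exp(-3*t)/4 - t*exp(-3*t)/2

Characteristic equation r² + 4r + 3 = 0 factors as (r + 1)(r + 3) = 0, so r = -1, -3.
Hence x_h = C1*exp(-t) + C2*exp(-3*t).
Since exp(-3*t) solves the homogeneous equation (r = -3 is a root of multiplicity 1), multiply the trial by t. Try x_p = A*t*exp(-3*t). Substituting into the equation and dividing by exp(-3*t) gives A = -1/2, so x_p = -t*exp(-3*t)/2.
General solution: x = C1*exp(-t) + C2*exp(-3*t) - t*exp(-3*t)/2.
Apply the initial conditions: x(0) = C1 + C2 = 1 and x'(0) = -1/2 - C1 - 3*C2 = -4. Solving gives C1 = -1/4, C2 = 5/4.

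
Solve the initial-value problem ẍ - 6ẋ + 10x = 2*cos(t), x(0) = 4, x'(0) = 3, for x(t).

Characteristic equation r² - 6r + 10 = 0 has discriminant (-6)² - 4·(10) = -4 < 0, so r = 3 ± i.
Hence x_h = C1*cos(t)*exp(3*t) + C2*exp(3*t)*sin(t).
Try x_p = A*cos(t) + B*sin(t). Substituting and equating the coefficients of cos(t) and sin(t) gives A = 2/13, B = -4/39, so x_p = -4*sin(t)/39 + 2*cos(t)/13.
General solution: x = -4*sin(t)/39 + 2*cos(t)/13 + C1*cos(t)*exp(3*t) + C2*exp(3*t)*sin(t).
Apply the initial conditions: x(0) = 2/13 + C1 = 4 and x'(0) = -4/39 + C2 + 3*C1 = 3. Solving gives C1 = 50/13, C2 = -329/39.

x = -4*sin(t)/39 + 2*cos(t)/13 - 329*exp(3*t)*sin(t)/39 + 50*cos(t)*exp(3*t)/13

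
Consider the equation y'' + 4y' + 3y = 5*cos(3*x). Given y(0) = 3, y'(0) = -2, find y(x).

y = -cos(3*x)/6 - exp(-3*x)/12 + sin(3*x)/3 + 13*exp(-x)/4

Characteristic equation r² + 4r + 3 = 0 factors as (r + 1)(r + 3) = 0, so r = -1, -3.
Hence y_h = C1*exp(-x) + C2*exp(-3*x).
Try y_p = A*cos(3*x) + B*sin(3*x). Substituting and equating the coefficients of cos(3x) and sin(3x) gives A = -1/6, B = 1/3, so y_p = -cos(3*x)/6 + sin(3*x)/3.
General solution: y = -cos(3*x)/6 + sin(3*x)/3 + C1*exp(-x) + C2*exp(-3*x).
Apply the initial conditions: y(0) = -1/6 + C1 + C2 = 3 and y'(0) = 1 - C1 - 3*C2 = -2. Solving gives C1 = 13/4, C2 = -1/12.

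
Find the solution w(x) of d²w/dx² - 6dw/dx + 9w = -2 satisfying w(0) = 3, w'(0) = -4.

w = -2/9 + 29*exp(3*x)/9 - 41*x*exp(3*x)/3

Characteristic equation r² - 6r + 9 = 0 has discriminant (-6)² - 4·(9) = 0, so r = 3 is a repeated root.
Hence w_h = (C1 + C2*x)*exp(3*x).
For the particular solution try w_p = A0. Substituting and matching coefficients of each power of x gives A0 = -2/9, so w_p = -2/9.
General solution: w = -2/9 + C1*exp(3*x) + C2*x*exp(3*x).
Apply the initial conditions: w(0) = -2/9 + C1 = 3 and w'(0) = C2 + 3*C1 = -4. Solving gives C1 = 29/9, C2 = -41/3.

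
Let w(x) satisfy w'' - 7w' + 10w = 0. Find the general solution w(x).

w = C1*exp(2*x) + C2*exp(5*x)

Characteristic equation r² - 7r + 10 = 0 factors as (r - 2)(r - 5) = 0, so r = 2, 5.
Hence w_h = C1*exp(2*x) + C2*exp(5*x).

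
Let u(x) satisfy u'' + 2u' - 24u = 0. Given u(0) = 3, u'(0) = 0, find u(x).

Characteristic equation r² + 2r - 24 = 0 factors as (r - 4)(r + 6) = 0, so r = 4, -6.
Hence u_h = C1*exp(4*x) + C2*exp(-6*x).
Apply the initial conditions: u(0) = C1 + C2 = 3 and u'(0) = -6*C2 + 4*C1 = 0. Solving gives C1 = 9/5, C2 = 6/5.

u = 6*exp(-6*x)/5 + 9*exp(4*x)/5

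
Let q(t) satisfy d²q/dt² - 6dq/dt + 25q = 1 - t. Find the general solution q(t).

q = 19/625 - t/25 + C1*cos(4*t)*exp(3*t) + C2*exp(3*t)*sin(4*t)

Characteristic equation r² - 6r + 25 = 0 has discriminant (-6)² - 4·(25) = -64 < 0, so r = 3 ± 4i.
Hence q_h = C1*cos(4*t)*exp(3*t) + C2*exp(3*t)*sin(4*t).
For the particular solution try q_p = A0 + A1*t. Substituting and matching coefficients of each power of t gives A0 = 19/625, A1 = -1/25, so q_p = 19/625 - t/25.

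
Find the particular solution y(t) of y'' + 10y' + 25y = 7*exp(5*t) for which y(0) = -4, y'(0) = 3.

Characteristic equation r² + 10r + 25 = 0 has discriminant (10)² - 4·(25) = 0, so r = -5 is a repeated root.
Hence y_h = (C1 + C2*t)*exp(-5*t).
Try y_p = A*exp(5*t). Substituting into the equation and dividing by exp(5*t) gives A = 7/100, so y_p = 7*exp(5*t)/100.
General solution: y = 7*exp(5*t)/100 + C1*exp(-5*t) + C2*t*exp(-5*t).
Apply the initial conditions: y(0) = 7/100 + C1 = -4 and y'(0) = 7/20 + C2 - 5*C1 = 3. Solving gives C1 = -407/100, C2 = -177/10.

y = -407*exp(-5*t)/100 + 7*exp(5*t)/100 - 177*t*exp(-5*t)/10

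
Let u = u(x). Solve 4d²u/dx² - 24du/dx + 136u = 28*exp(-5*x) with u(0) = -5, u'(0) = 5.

u = 7*exp(-5*x)/89 - 452*cos(5*x)*exp(3*x)/89 + 1836*exp(3*x)*sin(5*x)/445

Divide through by 4: u'' - 6u' + 34u = 7*exp(-5*x).
Characteristic equation r² - 6r + 34 = 0 has discriminant (-6)² - 4·(34) = -100 < 0, so r = 3 ± 5i.
Hence u_h = C1*cos(5*x)*exp(3*x) + C2*exp(3*x)*sin(5*x).
Try u_p = A*exp(-5*x). Substituting into the equation and dividing by exp(-5*x) gives A = 7/89, so u_p = 7*exp(-5*x)/89.
General solution: u = 7*exp(-5*x)/89 + C1*cos(5*x)*exp(3*x) + C2*exp(3*x)*sin(5*x).
Apply the initial conditions: u(0) = 7/89 + C1 = -5 and u'(0) = -35/89 + 3*C1 + 5*C2 = 5. Solving gives C1 = -452/89, C2 = 1836/445.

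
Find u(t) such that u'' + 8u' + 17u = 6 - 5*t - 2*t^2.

Characteristic equation r² + 8r + 17 = 0 has discriminant (8)² - 4·(17) = -4 < 0, so r = -4 ± i.
Hence u_h = C1*cos(t)*exp(-4*t) + C2*exp(-4*t)*sin(t).
For the particular solution try u_p = A0 + A1*t + A2*t^2. Substituting and matching coefficients of each power of t gives A0 = 2226/4913, A1 = -53/289, A2 = -2/17, so u_p = 2226/4913 - 53*t/289 - 2*t^2/17.

u = 2226/4913 - 53*t/289 - 2*t**2/17 + C1*cos(t)*exp(-4*t) + C2*exp(-4*t)*sin(t)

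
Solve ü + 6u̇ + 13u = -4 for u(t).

u = -4/13 + C1*cos(2*t)*exp(-3*t) + C2*exp(-3*t)*sin(2*t)

Characteristic equation r² + 6r + 13 = 0 has discriminant (6)² - 4·(13) = -16 < 0, so r = -3 ± 2i.
Hence u_h = C1*cos(2*t)*exp(-3*t) + C2*exp(-3*t)*sin(2*t).
For the particular solution try u_p = A0. Substituting and matching coefficients of each power of t gives A0 = -4/13, so u_p = -4/13.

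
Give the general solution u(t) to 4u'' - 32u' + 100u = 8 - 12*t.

Divide through by 4: u'' - 8u' + 25u = 2 - 3*t.
Characteristic equation r² - 8r + 25 = 0 has discriminant (-8)² - 4·(25) = -36 < 0, so r = 4 ± 3i.
Hence u_h = C1*cos(3*t)*exp(4*t) + C2*exp(4*t)*sin(3*t).
For the particular solution try u_p = A0 + A1*t. Substituting and matching coefficients of each power of t gives A0 = 26/625, A1 = -3/25, so u_p = 26/625 - 3*t/25.

u = 26/625 - 3*t/25 + C1*cos(3*t)*exp(4*t) + C2*exp(4*t)*sin(3*t)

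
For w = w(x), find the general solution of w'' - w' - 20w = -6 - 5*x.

Characteristic equation r² - r - 20 = 0 factors as (r - 5)(r + 4) = 0, so r = 5, -4.
Hence w_h = C1*exp(5*x) + C2*exp(-4*x).
For the particular solution try w_p = A0 + A1*x. Substituting and matching coefficients of each power of x gives A0 = 23/80, A1 = 1/4, so w_p = 23/80 + x/4.

w = 23/80 + x/4 + C1*exp(5*x) + C2*exp(-4*x)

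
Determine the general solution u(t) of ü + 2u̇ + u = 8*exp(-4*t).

Characteristic equation r² + 2r + 1 = 0 has discriminant (2)² - 4·(1) = 0, so r = -1 is a repeated root.
Hence u_h = (C1 + C2*t)*exp(-t).
Try u_p = A*exp(-4*t). Substituting into the equation and dividing by exp(-4*t) gives A = 8/9, so u_p = 8*exp(-4*t)/9.

u = 8*exp(-4*t)/9 + C1*exp(-t) + C2*t*exp(-t)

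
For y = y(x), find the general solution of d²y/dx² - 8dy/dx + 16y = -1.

y = -1/16 + C1*exp(4*x) + C2*x*exp(4*x)

Characteristic equation r² - 8r + 16 = 0 has discriminant (-8)² - 4·(16) = 0, so r = 4 is a repeated root.
Hence y_h = (C1 + C2*x)*exp(4*x).
For the particular solution try y_p = A0. Substituting and matching coefficients of each power of x gives A0 = -1/16, so y_p = -1/16.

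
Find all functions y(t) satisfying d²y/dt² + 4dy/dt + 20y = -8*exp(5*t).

y = -8*exp(5*t)/65 + C1*cos(4*t)*exp(-2*t) + C2*exp(-2*t)*sin(4*t)

Characteristic equation r² + 4r + 20 = 0 has discriminant (4)² - 4·(20) = -64 < 0, so r = -2 ± 4i.
Hence y_h = C1*cos(4*t)*exp(-2*t) + C2*exp(-2*t)*sin(4*t).
Try y_p = A*exp(5*t). Substituting into the equation and dividing by exp(5*t) gives A = -8/65, so y_p = -8*exp(5*t)/65.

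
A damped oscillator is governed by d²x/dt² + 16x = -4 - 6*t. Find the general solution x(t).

Characteristic equation r² + 16 = 0 has discriminant (0)² - 4·(16) = -64 < 0, so r = ± 4i.
Hence x_h = C1*cos(4*t) + C2*sin(4*t).
For the particular solution try x_p = A0 + A1*t. Substituting and matching coefficients of each power of t gives A0 = -1/4, A1 = -3/8, so x_p = -1/4 - 3*t/8.

x = -1/4 - 3*t/8 + C1*cos(4*t) + C2*sin(4*t)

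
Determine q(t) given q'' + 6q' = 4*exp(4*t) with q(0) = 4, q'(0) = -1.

q = 11/3 + exp(4*t)/10 + 7*exp(-6*t)/30

Characteristic equation r² + 6r = 0 factors as (r + 6)r = 0, so r = -6, 0.
Hence q_h = C1*exp(-6*t) + C2.
Try q_p = A*exp(4*t). Substituting into the equation and dividing by exp(4*t) gives A = 1/10, so q_p = exp(4*t)/10.
General solution: q = C2 + exp(4*t)/10 + C1*exp(-6*t).
Apply the initial conditions: q(0) = 1/10 + C1 + C2 = 4 and q'(0) = 2/5 - 6*C1 = -1. Solving gives C1 = 7/30, C2 = 11/3.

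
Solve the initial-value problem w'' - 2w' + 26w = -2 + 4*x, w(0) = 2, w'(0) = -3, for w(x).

Characteristic equation r² - 2r + 26 = 0 has discriminant (-2)² - 4·(26) = -100 < 0, so r = 1 ± 5i.
Hence w_h = C1*cos(5*x)*exp(x) + C2*exp(x)*sin(5*x).
For the particular solution try w_p = A0 + A1*x. Substituting and matching coefficients of each power of x gives A0 = -11/169, A1 = 2/13, so w_p = -11/169 + 2*x/13.
General solution: w = -11/169 + 2*x/13 + C1*cos(5*x)*exp(x) + C2*exp(x)*sin(5*x).
Apply the initial conditions: w(0) = -11/169 + C1 = 2 and w'(0) = 2/13 + C1 + 5*C2 = -3. Solving gives C1 = 349/169, C2 = -882/845.

w = -11/169 + 2*x/13 - 882*exp(x)*sin(5*x)/845 + 349*cos(5*x)*exp(x)/169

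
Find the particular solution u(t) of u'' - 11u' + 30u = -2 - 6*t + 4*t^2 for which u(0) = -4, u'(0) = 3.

u = -763/6750 - 3303*exp(5*t)/125 - 23*t/225 + 2*t**2/15 + 1217*exp(6*t)/54

Characteristic equation r² - 11r + 30 = 0 factors as (r - 5)(r - 6) = 0, so r = 5, 6.
Hence u_h = C1*exp(5*t) + C2*exp(6*t).
For the particular solution try u_p = A0 + A1*t + A2*t^2. Substituting and matching coefficients of each power of t gives A0 = -763/6750, A1 = -23/225, A2 = 2/15, so u_p = -763/6750 - 23*t/225 + 2*t^2/15.
General solution: u = -763/6750 - 23*t/225 + 2*t^2/15 + C1*exp(5*t) + C2*exp(6*t).
Apply the initial conditions: u(0) = -763/6750 + C1 + C2 = -4 and u'(0) = -23/225 + 5*C1 + 6*C2 = 3. Solving gives C1 = -3303/125, C2 = 1217/54.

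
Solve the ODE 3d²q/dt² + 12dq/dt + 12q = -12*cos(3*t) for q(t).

q = -48*sin(3*t)/169 + 20*cos(3*t)/169 + C1*exp(-2*t) + C2*t*exp(-2*t)

Divide through by 3: q'' + 4q' + 4q = -4*cos(3*t).
Characteristic equation r² + 4r + 4 = 0 has discriminant (4)² - 4·(4) = 0, so r = -2 is a repeated root.
Hence q_h = (C1 + C2*t)*exp(-2*t).
Try q_p = A*cos(3*t) + B*sin(3*t). Substituting and equating the coefficients of cos(3t) and sin(3t) gives A = 20/169, B = -48/169, so q_p = -48*sin(3*t)/169 + 20*cos(3*t)/169.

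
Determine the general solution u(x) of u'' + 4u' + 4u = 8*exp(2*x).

u = exp(2*x)/2 + C1*exp(-2*x) + C2*x*exp(-2*x)

Characteristic equation r² + 4r + 4 = 0 has discriminant (4)² - 4·(4) = 0, so r = -2 is a repeated root.
Hence u_h = (C1 + C2*x)*exp(-2*x).
Try u_p = A*exp(2*x). Substituting into the equation and dividing by exp(2*x) gives A = 1/2, so u_p = exp(2*x)/2.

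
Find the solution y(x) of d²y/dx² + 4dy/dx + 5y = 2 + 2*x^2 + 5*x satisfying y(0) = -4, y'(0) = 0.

Characteristic equation r² + 4r + 5 = 0 has discriminant (4)² - 4·(5) = -4 < 0, so r = -2 ± i.
Hence y_h = C1*cos(x)*exp(-2*x) + C2*exp(-2*x)*sin(x).
For the particular solution try y_p = A0 + A1*x + A2*x^2. Substituting and matching coefficients of each power of x gives A0 = -6/125, A1 = 9/25, A2 = 2/5, so y_p = -6/125 + 2*x^2/5 + 9*x/25.
General solution: y = -6/125 + 2*x^2/5 + 9*x/25 + C1*cos(x)*exp(-2*x) + C2*exp(-2*x)*sin(x).
Apply the initial conditions: y(0) = -6/125 + C1 = -4 and y'(0) = 9/25 + C2 - 2*C1 = 0. Solving gives C1 = -494/125, C2 = -1033/125.

y = -6/125 + 2*x**2/5 + 9*x/25 - 1033*exp(-2*x)*sin(x)/125 - 494*cos(x)*exp(-2*x)/125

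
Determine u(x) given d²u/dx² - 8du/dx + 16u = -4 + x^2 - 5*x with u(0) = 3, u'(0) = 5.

Characteristic equation r² - 8r + 16 = 0 has discriminant (-8)² - 4·(16) = 0, so r = 4 is a repeated root.
Hence u_h = (C1 + C2*x)*exp(4*x).
For the particular solution try u_p = A0 + A1*x + A2*x^2. Substituting and matching coefficients of each power of x gives A0 = -49/128, A1 = -1/4, A2 = 1/16, so u_p = -49/128 - x/4 + x^2/16.
General solution: u = -49/128 - x/4 + x^2/16 + C1*exp(4*x) + C2*x*exp(4*x).
Apply the initial conditions: u(0) = -49/128 + C1 = 3 and u'(0) = -1/4 + C2 + 4*C1 = 5. Solving gives C1 = 433/128, C2 = -265/32.

u = -49/128 - x/4 + x**2/16 + 433*exp(4*x)/128 - 265*x*exp(4*x)/32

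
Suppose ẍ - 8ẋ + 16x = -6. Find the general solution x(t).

x = -3/8 + C1*exp(4*t) + C2*t*exp(4*t)

Characteristic equation r² - 8r + 16 = 0 has discriminant (-8)² - 4·(16) = 0, so r = 4 is a repeated root.
Hence x_h = (C1 + C2*t)*exp(4*t).
For the particular solution try x_p = A0. Substituting and matching coefficients of each power of t gives A0 = -3/8, so x_p = -3/8.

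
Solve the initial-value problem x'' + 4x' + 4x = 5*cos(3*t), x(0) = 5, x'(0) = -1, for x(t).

Characteristic equation r² + 4r + 4 = 0 has discriminant (4)² - 4·(4) = 0, so r = -2 is a repeated root.
Hence x_h = (C1 + C2*t)*exp(-2*t).
Try x_p = A*cos(3*t) + B*sin(3*t). Substituting and equating the coefficients of cos(3t) and sin(3t) gives A = -25/169, B = 60/169, so x_p = -25*cos(3*t)/169 + 60*sin(3*t)/169.
General solution: x = -25*cos(3*t)/169 + 60*sin(3*t)/169 + C1*exp(-2*t) + C2*t*exp(-2*t).
Apply the initial conditions: x(0) = -25/169 + C1 = 5 and x'(0) = 180/169 + C2 - 2*C1 = -1. Solving gives C1 = 870/169, C2 = 107/13.

x = -25*cos(3*t)/169 + 60*sin(3*t)/169 + 870*exp(-2*t)/169 + 107*t*exp(-2*t)/13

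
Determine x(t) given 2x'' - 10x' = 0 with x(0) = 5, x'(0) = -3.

Divide through by 2: x'' - 5x' = 0.
Characteristic equation r² - 5r = 0 factors as (r - 5)r = 0, so r = 5, 0.
Hence x_h = C1*exp(5*t) + C2.
Apply the initial conditions: x(0) = C1 + C2 = 5 and x'(0) = 5*C1 = -3. Solving gives C1 = -3/5, C2 = 28/5.

x = 28/5 - 3*exp(5*t)/5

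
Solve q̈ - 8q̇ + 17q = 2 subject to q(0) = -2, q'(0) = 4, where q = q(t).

q = 2/17 - 36*cos(t)*exp(4*t)/17 + 212*exp(4*t)*sin(t)/17

Characteristic equation r² - 8r + 17 = 0 has discriminant (-8)² - 4·(17) = -4 < 0, so r = 4 ± i.
Hence q_h = C1*cos(t)*exp(4*t) + C2*exp(4*t)*sin(t).
For the particular solution try q_p = A0. Substituting and matching coefficients of each power of t gives A0 = 2/17, so q_p = 2/17.
General solution: q = 2/17 + C1*cos(t)*exp(4*t) + C2*exp(4*t)*sin(t).
Apply the initial conditions: q(0) = 2/17 + C1 = -2 and q'(0) = C2 + 4*C1 = 4. Solving gives C1 = -36/17, C2 = 212/17.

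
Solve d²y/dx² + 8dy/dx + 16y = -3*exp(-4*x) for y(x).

y = C1*exp(-4*x) - 3*x**2*exp(-4*x)/2 + C2*x*exp(-4*x)

Characteristic equation r² + 8r + 16 = 0 has discriminant (8)² - 4·(16) = 0, so r = -4 is a repeated root.
Hence y_h = (C1 + C2*x)*exp(-4*x).
Since exp(-4*x) solves the homogeneous equation (r = -4 is a root of multiplicity 2), multiply the trial by x^2. Try y_p = A*x^2*exp(-4*x). Substituting into the equation and dividing by exp(-4*x) gives A = -3/2, so y_p = -3*x^2*exp(-4*x)/2.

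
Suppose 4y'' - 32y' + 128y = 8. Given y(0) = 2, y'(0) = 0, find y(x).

y = 1/16 - 31*exp(4*x)*sin(4*x)/16 + 31*cos(4*x)*exp(4*x)/16

Divide through by 4: y'' - 8y' + 32y = 2.
Characteristic equation r² - 8r + 32 = 0 has discriminant (-8)² - 4·(32) = -64 < 0, so r = 4 ± 4i.
Hence y_h = C1*cos(4*x)*exp(4*x) + C2*exp(4*x)*sin(4*x).
For the particular solution try y_p = A0. Substituting and matching coefficients of each power of x gives A0 = 1/16, so y_p = 1/16.
General solution: y = 1/16 + C1*cos(4*x)*exp(4*x) + C2*exp(4*x)*sin(4*x).
Apply the initial conditions: y(0) = 1/16 + C1 = 2 and y'(0) = 4*C1 + 4*C2 = 0. Solving gives C1 = 31/16, C2 = -31/16.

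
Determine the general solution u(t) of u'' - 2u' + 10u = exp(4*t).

Characteristic equation r² - 2r + 10 = 0 has discriminant (-2)² - 4·(10) = -36 < 0, so r = 1 ± 3i.
Hence u_h = C1*cos(3*t)*exp(t) + C2*exp(t)*sin(3*t).
Try u_p = A*exp(4*t). Substituting into the equation and dividing by exp(4*t) gives A = 1/18, so u_p = exp(4*t)/18.

u = exp(4*t)/18 + C1*cos(3*t)*exp(t) + C2*exp(t)*sin(3*t)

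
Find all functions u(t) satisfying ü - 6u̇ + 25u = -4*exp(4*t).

Characteristic equation r² - 6r + 25 = 0 has discriminant (-6)² - 4·(25) = -64 < 0, so r = 3 ± 4i.
Hence u_h = C1*cos(4*t)*exp(3*t) + C2*exp(3*t)*sin(4*t).
Try u_p = A*exp(4*t). Substituting into the equation and dividing by exp(4*t) gives A = -4/17, so u_p = -4*exp(4*t)/17.

u = -4*exp(4*t)/17 + C1*cos(4*t)*exp(3*t) + C2*exp(3*t)*sin(4*t)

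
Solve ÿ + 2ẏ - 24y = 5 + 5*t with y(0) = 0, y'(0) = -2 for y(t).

y = -65/288 - 7*exp(4*t)/160 - 5*t/24 + 97*exp(-6*t)/360

Characteristic equation r² + 2r - 24 = 0 factors as (r - 4)(r + 6) = 0, so r = 4, -6.
Hence y_h = C1*exp(4*t) + C2*exp(-6*t).
For the particular solution try y_p = A0 + A1*t. Substituting and matching coefficients of each power of t gives A0 = -65/288, A1 = -5/24, so y_p = -65/288 - 5*t/24.
General solution: y = -65/288 - 5*t/24 + C1*exp(4*t) + C2*exp(-6*t).
Apply the initial conditions: y(0) = -65/288 + C1 + C2 = 0 and y'(0) = -5/24 - 6*C2 + 4*C1 = -2. Solving gives C1 = -7/160, C2 = 97/360.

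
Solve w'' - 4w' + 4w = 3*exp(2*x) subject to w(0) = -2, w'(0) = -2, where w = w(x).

Characteristic equation r² - 4r + 4 = 0 has discriminant (-4)² - 4·(4) = 0, so r = 2 is a repeated root.
Hence w_h = (C1 + C2*x)*exp(2*x).
Since exp(2*x) solves the homogeneous equation (r = 2 is a root of multiplicity 2), multiply the trial by x^2. Try w_p = A*x^2*exp(2*x). Substituting into the equation and dividing by exp(2*x) gives A = 3/2, so w_p = 3*x^2*exp(2*x)/2.
General solution: w = C1*exp(2*x) + 3*x^2*exp(2*x)/2 + C2*x*exp(2*x).
Apply the initial conditions: w(0) = C1 = -2 and w'(0) = C2 + 2*C1 = -2. Solving gives C1 = -2, C2 = 2.

w = -2*exp(2*x) + 2*x*exp(2*x) + 3*x**2*exp(2*x)/2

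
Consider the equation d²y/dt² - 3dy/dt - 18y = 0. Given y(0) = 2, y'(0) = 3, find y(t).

Characteristic equation r² - 3r - 18 = 0 factors as (r + 3)(r - 6) = 0, so r = -3, 6.
Hence y_h = C1*exp(-3*t) + C2*exp(6*t).
Apply the initial conditions: y(0) = C1 + C2 = 2 and y'(0) = -3*C1 + 6*C2 = 3. Solving gives C1 = 1, C2 = 1.

y = exp(-3*t) + exp(6*t)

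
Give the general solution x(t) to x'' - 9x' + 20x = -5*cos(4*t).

Characteristic equation r² - 9r + 20 = 0 factors as (r - 4)(r - 5) = 0, so r = 4, 5.
Hence x_h = C1*exp(4*t) + C2*exp(5*t).
Try x_p = A*cos(4*t) + B*sin(4*t). Substituting and equating the coefficients of cos(4t) and sin(4t) gives A = -5/328, B = 45/328, so x_p = -5*cos(4*t)/328 + 45*sin(4*t)/328.

x = -5*cos(4*t)/328 + 45*sin(4*t)/328 + C1*exp(4*t) + C2*exp(5*t)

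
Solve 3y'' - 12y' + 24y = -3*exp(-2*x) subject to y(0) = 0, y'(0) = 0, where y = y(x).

y = -exp(-2*x)/20 - exp(2*x)*sin(2*x)/10 + cos(2*x)*exp(2*x)/20

Divide through by 3: y'' - 4y' + 8y = -exp(-2*x).
Characteristic equation r² - 4r + 8 = 0 has discriminant (-4)² - 4·(8) = -16 < 0, so r = 2 ± 2i.
Hence y_h = C1*cos(2*x)*exp(2*x) + C2*exp(2*x)*sin(2*x).
Try y_p = A*exp(-2*x). Substituting into the equation and dividing by exp(-2*x) gives A = -1/20, so y_p = -exp(-2*x)/20.
General solution: y = -exp(-2*x)/20 + C1*cos(2*x)*exp(2*x) + C2*exp(2*x)*sin(2*x).
Apply the initial conditions: y(0) = -1/20 + C1 = 0 and y'(0) = 1/10 + 2*C1 + 2*C2 = 0. Solving gives C1 = 1/20, C2 = -1/10.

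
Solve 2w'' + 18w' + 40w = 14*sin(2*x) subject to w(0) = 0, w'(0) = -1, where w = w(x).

w = -63*cos(2*x)/290 - 3*exp(-4*x)/10 + 15*exp(-5*x)/29 + 28*sin(2*x)/145

Divide through by 2: w'' + 9w' + 20w = 7*sin(2*x).
Characteristic equation r² + 9r + 20 = 0 factors as (r + 4)(r + 5) = 0, so r = -4, -5.
Hence w_h = C1*exp(-4*x) + C2*exp(-5*x).
Try w_p = A*cos(2*x) + B*sin(2*x). Substituting and equating the coefficients of cos(2x) and sin(2x) gives A = -63/290, B = 28/145, so w_p = -63*cos(2*x)/290 + 28*sin(2*x)/145.
General solution: w = -63*cos(2*x)/290 + 28*sin(2*x)/145 + C1*exp(-4*x) + C2*exp(-5*x).
Apply the initial conditions: w(0) = -63/290 + C1 + C2 = 0 and w'(0) = 56/145 - 5*C2 - 4*C1 = -1. Solving gives C1 = -3/10, C2 = 15/29.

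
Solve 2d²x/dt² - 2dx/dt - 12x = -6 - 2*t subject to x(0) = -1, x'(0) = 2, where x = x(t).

Divide through by 2: x'' - x' - 6x = -3 - t.
Characteristic equation r² - r - 6 = 0 factors as (r - 3)(r + 2) = 0, so r = 3, -2.
Hence x_h = C1*exp(3*t) + C2*exp(-2*t).
For the particular solution try x_p = A0 + A1*t. Substituting and matching coefficients of each power of t gives A0 = 17/36, A1 = 1/6, so x_p = 17/36 + t/6.
General solution: x = 17/36 + t/6 + C1*exp(3*t) + C2*exp(-2*t).
Apply the initial conditions: x(0) = 17/36 + C1 + C2 = -1 and x'(0) = 1/6 - 2*C2 + 3*C1 = 2. Solving gives C1 = -2/9, C2 = -5/4.

x = 17/36 - 5*exp(-2*t)/4 - 2*exp(3*t)/9 + t/6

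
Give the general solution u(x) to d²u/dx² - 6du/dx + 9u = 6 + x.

Characteristic equation r² - 6r + 9 = 0 has discriminant (-6)² - 4·(9) = 0, so r = 3 is a repeated root.
Hence u_h = (C1 + C2*x)*exp(3*x).
For the particular solution try u_p = A0 + A1*x. Substituting and matching coefficients of each power of x gives A0 = 20/27, A1 = 1/9, so u_p = 20/27 + x/9.

u = 20/27 + x/9 + C1*exp(3*x) + C2*x*exp(3*x)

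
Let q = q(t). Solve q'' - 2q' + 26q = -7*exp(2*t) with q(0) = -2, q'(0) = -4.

q = -7*exp(2*t)/26 - 45*cos(5*t)*exp(t)/26 - 9*exp(t)*sin(5*t)/26

Characteristic equation r² - 2r + 26 = 0 has discriminant (-2)² - 4·(26) = -100 < 0, so r = 1 ± 5i.
Hence q_h = C1*cos(5*t)*exp(t) + C2*exp(t)*sin(5*t).
Try q_p = A*exp(2*t). Substituting into the equation and dividing by exp(2*t) gives A = -7/26, so q_p = -7*exp(2*t)/26.
General solution: q = -7*exp(2*t)/26 + C1*cos(5*t)*exp(t) + C2*exp(t)*sin(5*t).
Apply the initial conditions: q(0) = -7/26 + C1 = -2 and q'(0) = -7/13 + C1 + 5*C2 = -4. Solving gives C1 = -45/26, C2 = -9/26.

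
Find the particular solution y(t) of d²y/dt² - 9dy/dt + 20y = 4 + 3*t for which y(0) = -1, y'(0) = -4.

Characteristic equation r² - 9r + 20 = 0 factors as (r - 5)(r - 4) = 0, so r = 5, 4.
Hence y_h = C1*exp(5*t) + C2*exp(4*t).
For the particular solution try y_p = A0 + A1*t. Substituting and matching coefficients of each power of t gives A0 = 107/400, A1 = 3/20, so y_p = 107/400 + 3*t/20.
General solution: y = 107/400 + 3*t/20 + C1*exp(5*t) + C2*exp(4*t).
Apply the initial conditions: y(0) = 107/400 + C1 + C2 = -1 and y'(0) = 3/20 + 4*C2 + 5*C1 = -4. Solving gives C1 = 23/25, C2 = -35/16.

y = 107/400 - 35*exp(4*t)/16 + 3*t/20 + 23*exp(5*t)/25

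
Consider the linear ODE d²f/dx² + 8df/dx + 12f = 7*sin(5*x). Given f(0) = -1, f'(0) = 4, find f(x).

Characteristic equation r² + 8r + 12 = 0 factors as (r + 2)(r + 6) = 0, so r = -2, -6.
Hence f_h = C1*exp(-2*x) + C2*exp(-6*x).
Try f_p = A*cos(5*x) + B*sin(5*x). Substituting and equating the coefficients of cos(5x) and sin(5x) gives A = -280/1769, B = -91/1769, so f_p = -280*cos(5*x)/1769 - 91*sin(5*x)/1769.
General solution: f = -280*cos(5*x)/1769 - 91*sin(5*x)/1769 + C1*exp(-2*x) + C2*exp(-6*x).
Apply the initial conditions: f(0) = -280/1769 + C1 + C2 = -1 and f'(0) = -455/1769 - 6*C2 - 2*C1 = 4. Solving gives C1 = -23/116, C2 = -157/244.

f = -280*cos(5*x)/1769 - 157*exp(-6*x)/244 - 91*sin(5*x)/1769 - 23*exp(-2*x)/116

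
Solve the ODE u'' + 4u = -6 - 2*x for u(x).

u = -3/2 - x/2 + C1*cos(2*x) + C2*sin(2*x)

Characteristic equation r² + 4 = 0 has discriminant (0)² - 4·(4) = -16 < 0, so r = ± 2i.
Hence u_h = C1*cos(2*x) + C2*sin(2*x).
For the particular solution try u_p = A0 + A1*x. Substituting and matching coefficients of each power of x gives A0 = -3/2, A1 = -1/2, so u_p = -3/2 - x/2.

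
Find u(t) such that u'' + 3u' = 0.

Characteristic equation r² + 3r = 0 factors as (r + 3)r = 0, so r = -3, 0.
Hence u_h = C1*exp(-3*t) + C2.

u = C2 + C1*exp(-3*t)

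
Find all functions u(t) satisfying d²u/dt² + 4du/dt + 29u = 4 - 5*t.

Characteristic equation r² + 4r + 29 = 0 has discriminant (4)² - 4·(29) = -100 < 0, so r = -2 ± 5i.
Hence u_h = C1*cos(5*t)*exp(-2*t) + C2*exp(-2*t)*sin(5*t).
For the particular solution try u_p = A0 + A1*t. Substituting and matching coefficients of each power of t gives A0 = 136/841, A1 = -5/29, so u_p = 136/841 - 5*t/29.

u = 136/841 - 5*t/29 + C1*cos(5*t)*exp(-2*t) + C2*exp(-2*t)*sin(5*t)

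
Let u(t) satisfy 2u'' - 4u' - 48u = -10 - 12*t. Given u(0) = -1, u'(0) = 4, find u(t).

Divide through by 2: u'' - 2u' - 24u = -5 - 6*t.
Characteristic equation r² - 2r - 24 = 0 factors as (r + 4)(r - 6) = 0, so r = -4, 6.
Hence u_h = C1*exp(-4*t) + C2*exp(6*t).
For the particular solution try u_p = A0 + A1*t. Substituting and matching coefficients of each power of t gives A0 = 3/16, A1 = 1/4, so u_p = 3/16 + t/4.
General solution: u = 3/16 + t/4 + C1*exp(-4*t) + C2*exp(6*t).
Apply the initial conditions: u(0) = 3/16 + C1 + C2 = -1 and u'(0) = 1/4 - 4*C1 + 6*C2 = 4. Solving gives C1 = -87/80, C2 = -1/10.

u = 3/16 - 87*exp(-4*t)/80 - exp(6*t)/10 + t/4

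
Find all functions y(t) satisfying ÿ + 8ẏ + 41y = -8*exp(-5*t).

Characteristic equation r² + 8r + 41 = 0 has discriminant (8)² - 4·(41) = -100 < 0, so r = -4 ± 5i.
Hence y_h = C1*cos(5*t)*exp(-4*t) + C2*exp(-4*t)*sin(5*t).
Try y_p = A*exp(-5*t). Substituting into the equation and dividing by exp(-5*t) gives A = -4/13, so y_p = -4*exp(-5*t)/13.

y = -4*exp(-5*t)/13 + C1*cos(5*t)*exp(-4*t) + C2*exp(-4*t)*sin(5*t)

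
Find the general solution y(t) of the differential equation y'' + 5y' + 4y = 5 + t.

Characteristic equation r² + 5r + 4 = 0 factors as (r + 1)(r + 4) = 0, so r = -1, -4.
Hence y_h = C1*exp(-t) + C2*exp(-4*t).
For the particular solution try y_p = A0 + A1*t. Substituting and matching coefficients of each power of t gives A0 = 15/16, A1 = 1/4, so y_p = 15/16 + t/4.

y = 15/16 + t/4 + C1*exp(-t) + C2*exp(-4*t)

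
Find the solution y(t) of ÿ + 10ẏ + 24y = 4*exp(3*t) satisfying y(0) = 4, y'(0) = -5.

Characteristic equation r² + 10r + 24 = 0 factors as (r + 4)(r + 6) = 0, so r = -4, -6.
Hence y_h = C1*exp(-4*t) + C2*exp(-6*t).
Try y_p = A*exp(3*t). Substituting into the equation and dividing by exp(3*t) gives A = 4/63, so y_p = 4*exp(3*t)/63.
General solution: y = 4*exp(3*t)/63 + C1*exp(-4*t) + C2*exp(-6*t).
Apply the initial conditions: y(0) = 4/63 + C1 + C2 = 4 and y'(0) = 4/21 - 6*C2 - 4*C1 = -5. Solving gives C1 = 129/14, C2 = -95/18.

y = -95*exp(-6*t)/18 + 4*exp(3*t)/63 + 129*exp(-4*t)/14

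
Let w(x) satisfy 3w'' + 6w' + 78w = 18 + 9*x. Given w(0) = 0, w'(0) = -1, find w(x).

Divide through by 3: w'' + 2w' + 26w = 6 + 3*x.
Characteristic equation r² + 2r + 26 = 0 has discriminant (2)² - 4·(26) = -100 < 0, so r = -1 ± 5i.
Hence w_h = C1*cos(5*x)*exp(-x) + C2*exp(-x)*sin(5*x).
For the particular solution try w_p = A0 + A1*x. Substituting and matching coefficients of each power of x gives A0 = 75/338, A1 = 3/26, so w_p = 75/338 + 3*x/26.
General solution: w = 75/338 + 3*x/26 + C1*cos(5*x)*exp(-x) + C2*exp(-x)*sin(5*x).
Apply the initial conditions: w(0) = 75/338 + C1 = 0 and w'(0) = 3/26 - C1 + 5*C2 = -1. Solving gives C1 = -75/338, C2 = -226/845.

w = 75/338 + 3*x/26 - 226*exp(-x)*sin(5*x)/845 - 75*cos(5*x)*exp(-x)/338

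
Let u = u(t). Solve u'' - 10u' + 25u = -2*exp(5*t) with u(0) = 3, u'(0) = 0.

Characteristic equation r² - 10r + 25 = 0 has discriminant (-10)² - 4·(25) = 0, so r = 5 is a repeated root.
Hence u_h = (C1 + C2*t)*exp(5*t).
Since exp(5*t) solves the homogeneous equation (r = 5 is a root of multiplicity 2), multiply the trial by t^2. Try u_p = A*t^2*exp(5*t). Substituting into the equation and dividing by exp(5*t) gives A = -1, so u_p = -t^2*exp(5*t).
General solution: u = C1*exp(5*t) - t^2*exp(5*t) + C2*t*exp(5*t).
Apply the initial conditions: u(0) = C1 = 3 and u'(0) = C2 + 5*C1 = 0. Solving gives C1 = 3, C2 = -15.

u = 3*exp(5*t) - t**2*exp(5*t) - 15*t*exp(5*t)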